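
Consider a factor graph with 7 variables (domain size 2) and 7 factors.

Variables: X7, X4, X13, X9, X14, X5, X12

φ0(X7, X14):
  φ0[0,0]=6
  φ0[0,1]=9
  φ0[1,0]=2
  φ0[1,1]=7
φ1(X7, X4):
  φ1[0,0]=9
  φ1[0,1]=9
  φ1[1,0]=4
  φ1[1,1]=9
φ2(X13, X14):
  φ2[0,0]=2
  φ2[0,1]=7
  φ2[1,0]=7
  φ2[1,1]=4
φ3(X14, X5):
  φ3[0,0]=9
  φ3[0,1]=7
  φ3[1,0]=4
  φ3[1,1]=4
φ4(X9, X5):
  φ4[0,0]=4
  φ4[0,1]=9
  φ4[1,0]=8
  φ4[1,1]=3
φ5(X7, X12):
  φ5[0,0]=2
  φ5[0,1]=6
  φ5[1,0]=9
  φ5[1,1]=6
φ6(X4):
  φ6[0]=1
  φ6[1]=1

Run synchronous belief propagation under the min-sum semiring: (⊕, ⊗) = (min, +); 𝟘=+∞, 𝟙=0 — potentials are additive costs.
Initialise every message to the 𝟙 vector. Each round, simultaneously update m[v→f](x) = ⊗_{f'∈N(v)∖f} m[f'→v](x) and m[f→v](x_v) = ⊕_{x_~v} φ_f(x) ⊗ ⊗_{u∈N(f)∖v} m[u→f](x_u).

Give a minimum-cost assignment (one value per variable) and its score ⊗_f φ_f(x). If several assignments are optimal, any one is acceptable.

init: all messages = 𝟙 over 2 values
r1 m[φ0→X7] = [6, 2]
r1 m[φ0→X14] = [2, 7]
r1 m[φ1→X7] = [9, 4]
r1 m[φ1→X4] = [4, 9]
r1 m[φ2→X13] = [2, 4]
r1 m[φ2→X14] = [2, 4]
r1 m[φ3→X14] = [7, 4]
r1 m[φ3→X5] = [4, 4]
r1 m[φ4→X9] = [4, 3]
r1 m[φ4→X5] = [4, 3]
r1 m[φ5→X7] = [2, 6]
r1 m[φ5→X12] = [2, 6]
r1 m[φ6→X4] = [1, 1]
r1 m[X7→φ0] = [0, 0]
r1 m[X7→φ1] = [0, 0]
r1 m[X7→φ5] = [0, 0]
r1 m[X4→φ1] = [0, 0]
r1 m[X4→φ6] = [0, 0]
r1 m[X13→φ2] = [0, 0]
r1 m[X9→φ4] = [0, 0]
r1 m[X14→φ0] = [0, 0]
r1 m[X14→φ2] = [0, 0]
r1 m[X14→φ3] = [0, 0]
r1 m[X5→φ3] = [0, 0]
r1 m[X5→φ4] = [0, 0]
r1 m[X12→φ5] = [0, 0]
r2 m[φ0→X7] = [6, 2]
r2 m[φ0→X14] = [2, 7]
r2 m[φ1→X7] = [9, 4]
r2 m[φ1→X4] = [4, 9]
r2 m[φ2→X13] = [2, 4]
r2 m[φ2→X14] = [2, 4]
r2 m[φ3→X14] = [7, 4]
r2 m[φ3→X5] = [4, 4]
r2 m[φ4→X9] = [4, 3]
r2 m[φ4→X5] = [4, 3]
r2 m[φ5→X7] = [2, 6]
r2 m[φ5→X12] = [2, 6]
r2 m[φ6→X4] = [1, 1]
r2 m[X7→φ0] = [11, 10]
r2 m[X7→φ1] = [8, 8]
r2 m[X7→φ5] = [15, 6]
r2 m[X4→φ1] = [1, 1]
r2 m[X4→φ6] = [4, 9]
r2 m[X13→φ2] = [0, 0]
r2 m[X9→φ4] = [0, 0]
r2 m[X14→φ0] = [9, 8]
r2 m[X14→φ2] = [9, 11]
r2 m[X14→φ3] = [4, 11]
r2 m[X5→φ3] = [4, 3]
r2 m[X5→φ4] = [4, 4]
r2 m[X12→φ5] = [0, 0]
r3 m[φ0→X7] = [15, 11]
r3 m[φ0→X14] = [12, 17]
r3 m[φ1→X7] = [10, 5]
r3 m[φ1→X4] = [12, 17]
r3 m[φ2→X13] = [11, 15]
r3 m[φ2→X14] = [2, 4]
r3 m[φ3→X14] = [10, 7]
r3 m[φ3→X5] = [13, 11]
r3 m[φ4→X9] = [8, 7]
r3 m[φ4→X5] = [4, 3]
r3 m[φ5→X7] = [2, 6]
r3 m[φ5→X12] = [15, 12]
r3 m[φ6→X4] = [1, 1]
r3 m[X7→φ0] = [11, 10]
r3 m[X7→φ1] = [8, 8]
r3 m[X7→φ5] = [15, 6]
r3 m[X4→φ1] = [1, 1]
r3 m[X4→φ6] = [4, 9]
r3 m[X13→φ2] = [0, 0]
r3 m[X9→φ4] = [0, 0]
r3 m[X14→φ0] = [9, 8]
r3 m[X14→φ2] = [9, 11]
r3 m[X14→φ3] = [4, 11]
r3 m[X5→φ3] = [4, 3]
r3 m[X5→φ4] = [4, 4]
r3 m[X12→φ5] = [0, 0]
r4 m[φ0→X7] = [15, 11]
r4 m[φ0→X14] = [12, 17]
r4 m[φ1→X7] = [10, 5]
r4 m[φ1→X4] = [12, 17]
r4 m[φ2→X13] = [11, 15]
r4 m[φ2→X14] = [2, 4]
r4 m[φ3→X14] = [10, 7]
r4 m[φ3→X5] = [13, 11]
r4 m[φ4→X9] = [8, 7]
r4 m[φ4→X5] = [4, 3]
r4 m[φ5→X7] = [2, 6]
r4 m[φ5→X12] = [15, 12]
r4 m[φ6→X4] = [1, 1]
r4 m[X7→φ0] = [12, 11]
r4 m[X7→φ1] = [17, 17]
r4 m[X7→φ5] = [25, 16]
r4 m[X4→φ1] = [1, 1]
r4 m[X4→φ6] = [12, 17]
r4 m[X13→φ2] = [0, 0]
r4 m[X9→φ4] = [0, 0]
r4 m[X14→φ0] = [12, 11]
r4 m[X14→φ2] = [22, 24]
r4 m[X14→φ3] = [14, 21]
r4 m[X5→φ3] = [4, 3]
r4 m[X5→φ4] = [13, 11]
r4 m[X12→φ5] = [0, 0]
r5 m[φ0→X7] = [18, 14]
r5 m[φ0→X14] = [13, 18]
r5 m[φ1→X7] = [10, 5]
r5 m[φ1→X4] = [21, 26]
r5 m[φ2→X13] = [24, 28]
r5 m[φ2→X14] = [2, 4]
r5 m[φ3→X14] = [10, 7]
r5 m[φ3→X5] = [23, 21]
r5 m[φ4→X9] = [17, 14]
r5 m[φ4→X5] = [4, 3]
r5 m[φ5→X7] = [2, 6]
r5 m[φ5→X12] = [25, 22]
r5 m[φ6→X4] = [1, 1]
r5 m[X7→φ0] = [12, 11]
r5 m[X7→φ1] = [17, 17]
r5 m[X7→φ5] = [25, 16]
r5 m[X4→φ1] = [1, 1]
r5 m[X4→φ6] = [12, 17]
r5 m[X13→φ2] = [0, 0]
r5 m[X9→φ4] = [0, 0]
r5 m[X14→φ0] = [12, 11]
r5 m[X14→φ2] = [22, 24]
r5 m[X14→φ3] = [14, 21]
r5 m[X5→φ3] = [4, 3]
r5 m[X5→φ4] = [13, 11]
r5 m[X12→φ5] = [0, 0]
r6 m[φ0→X7] = [18, 14]
r6 m[φ0→X14] = [13, 18]
r6 m[φ1→X7] = [10, 5]
r6 m[φ1→X4] = [21, 26]
r6 m[φ2→X13] = [24, 28]
r6 m[φ2→X14] = [2, 4]
r6 m[φ3→X14] = [10, 7]
r6 m[φ3→X5] = [23, 21]
r6 m[φ4→X9] = [17, 14]
r6 m[φ4→X5] = [4, 3]
r6 m[φ5→X7] = [2, 6]
r6 m[φ5→X12] = [25, 22]
r6 m[φ6→X4] = [1, 1]
r6 m[X7→φ0] = [12, 11]
r6 m[X7→φ1] = [20, 20]
r6 m[X7→φ5] = [28, 19]
r6 m[X4→φ1] = [1, 1]
r6 m[X4→φ6] = [21, 26]
r6 m[X13→φ2] = [0, 0]
r6 m[X9→φ4] = [0, 0]
r6 m[X14→φ0] = [12, 11]
r6 m[X14→φ2] = [23, 25]
r6 m[X14→φ3] = [15, 22]
r6 m[X5→φ3] = [4, 3]
r6 m[X5→φ4] = [23, 21]
r6 m[X12→φ5] = [0, 0]
r7 m[φ0→X7] = [18, 14]
r7 m[φ0→X14] = [13, 18]
r7 m[φ1→X7] = [10, 5]
r7 m[φ1→X4] = [24, 29]
r7 m[φ2→X13] = [25, 29]
r7 m[φ2→X14] = [2, 4]
r7 m[φ3→X14] = [10, 7]
r7 m[φ3→X5] = [24, 22]
r7 m[φ4→X9] = [27, 24]
r7 m[φ4→X5] = [4, 3]
r7 m[φ5→X7] = [2, 6]
r7 m[φ5→X12] = [28, 25]
r7 m[φ6→X4] = [1, 1]
r7 m[X7→φ0] = [12, 11]
r7 m[X7→φ1] = [20, 20]
r7 m[X7→φ5] = [28, 19]
r7 m[X4→φ1] = [1, 1]
r7 m[X4→φ6] = [21, 26]
r7 m[X13→φ2] = [0, 0]
r7 m[X9→φ4] = [0, 0]
r7 m[X14→φ0] = [12, 11]
r7 m[X14→φ2] = [23, 25]
r7 m[X14→φ3] = [15, 22]
r7 m[X5→φ3] = [4, 3]
r7 m[X5→φ4] = [23, 21]
r7 m[X12→φ5] = [0, 0]
r8 m[φ0→X7] = [18, 14]
r8 m[φ0→X14] = [13, 18]
r8 m[φ1→X7] = [10, 5]
r8 m[φ1→X4] = [24, 29]
r8 m[φ2→X13] = [25, 29]
r8 m[φ2→X14] = [2, 4]
r8 m[φ3→X14] = [10, 7]
r8 m[φ3→X5] = [24, 22]
r8 m[φ4→X9] = [27, 24]
r8 m[φ4→X5] = [4, 3]
r8 m[φ5→X7] = [2, 6]
r8 m[φ5→X12] = [28, 25]
r8 m[φ6→X4] = [1, 1]
r8 m[X7→φ0] = [12, 11]
r8 m[X7→φ1] = [20, 20]
r8 m[X7→φ5] = [28, 19]
r8 m[X4→φ1] = [1, 1]
r8 m[X4→φ6] = [24, 29]
r8 m[X13→φ2] = [0, 0]
r8 m[X9→φ4] = [0, 0]
r8 m[X14→φ0] = [12, 11]
r8 m[X14→φ2] = [23, 25]
r8 m[X14→φ3] = [15, 22]
r8 m[X5→φ3] = [4, 3]
r8 m[X5→φ4] = [24, 22]
r8 m[X12→φ5] = [0, 0]
r9 m[φ0→X7] = [18, 14]
r9 m[φ0→X14] = [13, 18]
r9 m[φ1→X7] = [10, 5]
r9 m[φ1→X4] = [24, 29]
r9 m[φ2→X13] = [25, 29]
r9 m[φ2→X14] = [2, 4]
r9 m[φ3→X14] = [10, 7]
r9 m[φ3→X5] = [24, 22]
r9 m[φ4→X9] = [28, 25]
r9 m[φ4→X5] = [4, 3]
r9 m[φ5→X7] = [2, 6]
r9 m[φ5→X12] = [28, 25]
r9 m[φ6→X4] = [1, 1]
r9 m[X7→φ0] = [12, 11]
r9 m[X7→φ1] = [20, 20]
r9 m[X7→φ5] = [28, 19]
r9 m[X4→φ1] = [1, 1]
r9 m[X4→φ6] = [24, 29]
r9 m[X13→φ2] = [0, 0]
r9 m[X9→φ4] = [0, 0]
r9 m[X14→φ0] = [12, 11]
r9 m[X14→φ2] = [23, 25]
r9 m[X14→φ3] = [15, 22]
r9 m[X5→φ3] = [4, 3]
r9 m[X5→φ4] = [24, 22]
r9 m[X12→φ5] = [0, 0]
r10 m[φ0→X7] = [18, 14]
r10 m[φ0→X14] = [13, 18]
r10 m[φ1→X7] = [10, 5]
r10 m[φ1→X4] = [24, 29]
r10 m[φ2→X13] = [25, 29]
r10 m[φ2→X14] = [2, 4]
r10 m[φ3→X14] = [10, 7]
r10 m[φ3→X5] = [24, 22]
r10 m[φ4→X9] = [28, 25]
r10 m[φ4→X5] = [4, 3]
r10 m[φ5→X7] = [2, 6]
r10 m[φ5→X12] = [28, 25]
r10 m[φ6→X4] = [1, 1]
r10 m[X7→φ0] = [12, 11]
r10 m[X7→φ1] = [20, 20]
r10 m[X7→φ5] = [28, 19]
r10 m[X4→φ1] = [1, 1]
r10 m[X4→φ6] = [24, 29]
r10 m[X13→φ2] = [0, 0]
r10 m[X9→φ4] = [0, 0]
r10 m[X14→φ0] = [12, 11]
r10 m[X14→φ2] = [23, 25]
r10 m[X14→φ3] = [15, 22]
r10 m[X5→φ3] = [4, 3]
r10 m[X5→φ4] = [24, 22]
r10 m[X12→φ5] = [0, 0]
fixed point reached at round 10
traceback from X7: (X7=1, X4=0, X13=0, X9=1, X14=0, X5=1, X12=1), score=25

assignment: (X7=1, X4=0, X13=0, X9=1, X14=0, X5=1, X12=1); score = 25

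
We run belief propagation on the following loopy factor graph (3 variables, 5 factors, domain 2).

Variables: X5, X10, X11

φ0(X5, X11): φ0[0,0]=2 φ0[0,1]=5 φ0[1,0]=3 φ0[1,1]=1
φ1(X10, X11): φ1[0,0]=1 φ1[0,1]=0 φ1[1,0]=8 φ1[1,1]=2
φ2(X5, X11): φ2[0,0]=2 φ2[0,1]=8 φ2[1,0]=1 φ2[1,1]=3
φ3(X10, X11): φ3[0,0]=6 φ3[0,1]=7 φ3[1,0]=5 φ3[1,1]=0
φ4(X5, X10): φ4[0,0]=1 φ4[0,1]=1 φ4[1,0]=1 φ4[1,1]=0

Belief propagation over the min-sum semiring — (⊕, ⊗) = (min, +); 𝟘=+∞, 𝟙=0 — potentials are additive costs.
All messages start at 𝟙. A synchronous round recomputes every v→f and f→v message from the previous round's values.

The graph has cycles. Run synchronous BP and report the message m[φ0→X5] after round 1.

message @ round 1 = [2, 1]

init: all messages = 𝟙 over 2 values
r1 m[φ0→X5] = [2, 1]
r1 m[φ0→X11] = [2, 1]
r1 m[φ1→X10] = [0, 2]
r1 m[φ1→X11] = [1, 0]
r1 m[φ2→X5] = [2, 1]
r1 m[φ2→X11] = [1, 3]
r1 m[φ3→X10] = [6, 0]
r1 m[φ3→X11] = [5, 0]
r1 m[φ4→X5] = [1, 0]
r1 m[φ4→X10] = [1, 0]
r1 m[X5→φ0] = [0, 0]
r1 m[X5→φ2] = [0, 0]
r1 m[X5→φ4] = [0, 0]
r1 m[X10→φ1] = [0, 0]
r1 m[X10→φ3] = [0, 0]
r1 m[X10→φ4] = [0, 0]
r1 m[X11→φ0] = [0, 0]
r1 m[X11→φ1] = [0, 0]
r1 m[X11→φ2] = [0, 0]
r1 m[X11→φ3] = [0, 0]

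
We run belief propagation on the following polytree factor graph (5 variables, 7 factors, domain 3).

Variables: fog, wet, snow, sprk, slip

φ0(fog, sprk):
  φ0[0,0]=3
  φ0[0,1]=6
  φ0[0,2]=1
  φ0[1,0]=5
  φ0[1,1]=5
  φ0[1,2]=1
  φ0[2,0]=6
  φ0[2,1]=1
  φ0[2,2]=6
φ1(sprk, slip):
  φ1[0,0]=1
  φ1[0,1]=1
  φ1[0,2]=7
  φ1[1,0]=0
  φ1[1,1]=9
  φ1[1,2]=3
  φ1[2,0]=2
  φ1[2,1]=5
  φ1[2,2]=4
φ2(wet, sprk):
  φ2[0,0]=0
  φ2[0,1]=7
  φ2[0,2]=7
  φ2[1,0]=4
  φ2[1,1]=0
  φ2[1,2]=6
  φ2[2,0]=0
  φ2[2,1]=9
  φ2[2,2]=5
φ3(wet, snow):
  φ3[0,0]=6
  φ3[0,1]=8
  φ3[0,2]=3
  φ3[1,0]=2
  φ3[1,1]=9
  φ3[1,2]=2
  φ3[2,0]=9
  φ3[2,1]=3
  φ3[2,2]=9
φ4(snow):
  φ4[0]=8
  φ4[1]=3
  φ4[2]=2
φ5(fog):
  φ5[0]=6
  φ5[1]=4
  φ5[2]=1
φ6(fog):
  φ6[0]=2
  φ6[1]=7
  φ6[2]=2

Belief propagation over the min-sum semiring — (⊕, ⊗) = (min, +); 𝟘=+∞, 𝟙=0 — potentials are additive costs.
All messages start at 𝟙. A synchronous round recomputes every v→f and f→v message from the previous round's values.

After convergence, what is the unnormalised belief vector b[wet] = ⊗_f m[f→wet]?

b[wet] = [15, 8, 16]

init: all messages = 𝟙 over 3 values
r1 m[φ0→fog] = [1, 1, 1]
r1 m[φ0→sprk] = [3, 1, 1]
r1 m[φ1→sprk] = [1, 0, 2]
r1 m[φ1→slip] = [0, 1, 3]
r1 m[φ2→wet] = [0, 0, 0]
r1 m[φ2→sprk] = [0, 0, 5]
r1 m[φ3→wet] = [3, 2, 3]
r1 m[φ3→snow] = [2, 3, 2]
r1 m[φ4→snow] = [8, 3, 2]
r1 m[φ5→fog] = [6, 4, 1]
r1 m[φ6→fog] = [2, 7, 2]
r1 m[fog→φ0] = [0, 0, 0]
r1 m[fog→φ5] = [0, 0, 0]
r1 m[fog→φ6] = [0, 0, 0]
r1 m[wet→φ2] = [0, 0, 0]
r1 m[wet→φ3] = [0, 0, 0]
r1 m[snow→φ3] = [0, 0, 0]
r1 m[snow→φ4] = [0, 0, 0]
r1 m[sprk→φ0] = [0, 0, 0]
r1 m[sprk→φ1] = [0, 0, 0]
r1 m[sprk→φ2] = [0, 0, 0]
r1 m[slip→φ1] = [0, 0, 0]
r2 m[φ0→fog] = [1, 1, 1]
r2 m[φ0→sprk] = [3, 1, 1]
r2 m[φ1→sprk] = [1, 0, 2]
r2 m[φ1→slip] = [0, 1, 3]
r2 m[φ2→wet] = [0, 0, 0]
r2 m[φ2→sprk] = [0, 0, 5]
r2 m[φ3→wet] = [3, 2, 3]
r2 m[φ3→snow] = [2, 3, 2]
r2 m[φ4→snow] = [8, 3, 2]
r2 m[φ5→fog] = [6, 4, 1]
r2 m[φ6→fog] = [2, 7, 2]
r2 m[fog→φ0] = [8, 11, 3]
r2 m[fog→φ5] = [3, 8, 3]
r2 m[fog→φ6] = [7, 5, 2]
r2 m[wet→φ2] = [3, 2, 3]
r2 m[wet→φ3] = [0, 0, 0]
r2 m[snow→φ3] = [8, 3, 2]
r2 m[snow→φ4] = [2, 3, 2]
r2 m[sprk→φ0] = [1, 0, 7]
r2 m[sprk→φ1] = [3, 1, 6]
r2 m[sprk→φ2] = [4, 1, 3]
r2 m[slip→φ1] = [0, 0, 0]
r3 m[φ0→fog] = [4, 5, 1]
r3 m[φ0→sprk] = [9, 4, 9]
r3 m[φ1→sprk] = [1, 0, 2]
r3 m[φ1→slip] = [1, 4, 4]
r3 m[φ2→wet] = [4, 1, 4]
r3 m[φ2→sprk] = [3, 2, 8]
r3 m[φ3→wet] = [5, 4, 6]
r3 m[φ3→snow] = [2, 3, 2]
r3 m[φ4→snow] = [8, 3, 2]
r3 m[φ5→fog] = [6, 4, 1]
r3 m[φ6→fog] = [2, 7, 2]
r3 m[fog→φ0] = [8, 11, 3]
r3 m[fog→φ5] = [3, 8, 3]
r3 m[fog→φ6] = [7, 5, 2]
r3 m[wet→φ2] = [3, 2, 3]
r3 m[wet→φ3] = [0, 0, 0]
r3 m[snow→φ3] = [8, 3, 2]
r3 m[snow→φ4] = [2, 3, 2]
r3 m[sprk→φ0] = [1, 0, 7]
r3 m[sprk→φ1] = [3, 1, 6]
r3 m[sprk→φ2] = [4, 1, 3]
r3 m[slip→φ1] = [0, 0, 0]
r4 m[φ0→fog] = [4, 5, 1]
r4 m[φ0→sprk] = [9, 4, 9]
r4 m[φ1→sprk] = [1, 0, 2]
r4 m[φ1→slip] = [1, 4, 4]
r4 m[φ2→wet] = [4, 1, 4]
r4 m[φ2→sprk] = [3, 2, 8]
r4 m[φ3→wet] = [5, 4, 6]
r4 m[φ3→snow] = [2, 3, 2]
r4 m[φ4→snow] = [8, 3, 2]
r4 m[φ5→fog] = [6, 4, 1]
r4 m[φ6→fog] = [2, 7, 2]
r4 m[fog→φ0] = [8, 11, 3]
r4 m[fog→φ5] = [6, 12, 3]
r4 m[fog→φ6] = [10, 9, 2]
r4 m[wet→φ2] = [5, 4, 6]
r4 m[wet→φ3] = [4, 1, 4]
r4 m[snow→φ3] = [8, 3, 2]
r4 m[snow→φ4] = [2, 3, 2]
r4 m[sprk→φ0] = [4, 2, 10]
r4 m[sprk→φ1] = [12, 6, 17]
r4 m[sprk→φ2] = [10, 4, 11]
r4 m[slip→φ1] = [0, 0, 0]
r5 m[φ0→fog] = [7, 7, 3]
r5 m[φ0→sprk] = [9, 4, 9]
r5 m[φ1→sprk] = [1, 0, 2]
r5 m[φ1→slip] = [6, 13, 9]
r5 m[φ2→wet] = [10, 4, 10]
r5 m[φ2→sprk] = [5, 4, 10]
r5 m[φ3→wet] = [5, 4, 6]
r5 m[φ3→snow] = [3, 7, 3]
r5 m[φ4→snow] = [8, 3, 2]
r5 m[φ5→fog] = [6, 4, 1]
r5 m[φ6→fog] = [2, 7, 2]
r5 m[fog→φ0] = [8, 11, 3]
r5 m[fog→φ5] = [6, 12, 3]
r5 m[fog→φ6] = [10, 9, 2]
r5 m[wet→φ2] = [5, 4, 6]
r5 m[wet→φ3] = [4, 1, 4]
r5 m[snow→φ3] = [8, 3, 2]
r5 m[snow→φ4] = [2, 3, 2]
r5 m[sprk→φ0] = [4, 2, 10]
r5 m[sprk→φ1] = [12, 6, 17]
r5 m[sprk→φ2] = [10, 4, 11]
r5 m[slip→φ1] = [0, 0, 0]
r6 m[φ0→fog] = [7, 7, 3]
r6 m[φ0→sprk] = [9, 4, 9]
r6 m[φ1→sprk] = [1, 0, 2]
r6 m[φ1→slip] = [6, 13, 9]
r6 m[φ2→wet] = [10, 4, 10]
r6 m[φ2→sprk] = [5, 4, 10]
r6 m[φ3→wet] = [5, 4, 6]
r6 m[φ3→snow] = [3, 7, 3]
r6 m[φ4→snow] = [8, 3, 2]
r6 m[φ5→fog] = [6, 4, 1]
r6 m[φ6→fog] = [2, 7, 2]
r6 m[fog→φ0] = [8, 11, 3]
r6 m[fog→φ5] = [9, 14, 5]
r6 m[fog→φ6] = [13, 11, 4]
r6 m[wet→φ2] = [5, 4, 6]
r6 m[wet→φ3] = [10, 4, 10]
r6 m[snow→φ3] = [8, 3, 2]
r6 m[snow→φ4] = [3, 7, 3]
r6 m[sprk→φ0] = [6, 4, 12]
r6 m[sprk→φ1] = [14, 8, 19]
r6 m[sprk→φ2] = [10, 4, 11]
r6 m[slip→φ1] = [0, 0, 0]
r7 m[φ0→fog] = [9, 9, 5]
r7 m[φ0→sprk] = [9, 4, 9]
r7 m[φ1→sprk] = [1, 0, 2]
r7 m[φ1→slip] = [8, 15, 11]
r7 m[φ2→wet] = [10, 4, 10]
r7 m[φ2→sprk] = [5, 4, 10]
r7 m[φ3→wet] = [5, 4, 6]
r7 m[φ3→snow] = [6, 13, 6]
r7 m[φ4→snow] = [8, 3, 2]
r7 m[φ5→fog] = [6, 4, 1]
r7 m[φ6→fog] = [2, 7, 2]
r7 m[fog→φ0] = [8, 11, 3]
r7 m[fog→φ5] = [9, 14, 5]
r7 m[fog→φ6] = [13, 11, 4]
r7 m[wet→φ2] = [5, 4, 6]
r7 m[wet→φ3] = [10, 4, 10]
r7 m[snow→φ3] = [8, 3, 2]
r7 m[snow→φ4] = [3, 7, 3]
r7 m[sprk→φ0] = [6, 4, 12]
r7 m[sprk→φ1] = [14, 8, 19]
r7 m[sprk→φ2] = [10, 4, 11]
r7 m[slip→φ1] = [0, 0, 0]
r8 m[φ0→fog] = [9, 9, 5]
r8 m[φ0→sprk] = [9, 4, 9]
r8 m[φ1→sprk] = [1, 0, 2]
r8 m[φ1→slip] = [8, 15, 11]
r8 m[φ2→wet] = [10, 4, 10]
r8 m[φ2→sprk] = [5, 4, 10]
r8 m[φ3→wet] = [5, 4, 6]
r8 m[φ3→snow] = [6, 13, 6]
r8 m[φ4→snow] = [8, 3, 2]
r8 m[φ5→fog] = [6, 4, 1]
r8 m[φ6→fog] = [2, 7, 2]
r8 m[fog→φ0] = [8, 11, 3]
r8 m[fog→φ5] = [11, 16, 7]
r8 m[fog→φ6] = [15, 13, 6]
r8 m[wet→φ2] = [5, 4, 6]
r8 m[wet→φ3] = [10, 4, 10]
r8 m[snow→φ3] = [8, 3, 2]
r8 m[snow→φ4] = [6, 13, 6]
r8 m[sprk→φ0] = [6, 4, 12]
r8 m[sprk→φ1] = [14, 8, 19]
r8 m[sprk→φ2] = [10, 4, 11]
r8 m[slip→φ1] = [0, 0, 0]
r9 m[φ0→fog] = [9, 9, 5]
r9 m[φ0→sprk] = [9, 4, 9]
r9 m[φ1→sprk] = [1, 0, 2]
r9 m[φ1→slip] = [8, 15, 11]
r9 m[φ2→wet] = [10, 4, 10]
r9 m[φ2→sprk] = [5, 4, 10]
r9 m[φ3→wet] = [5, 4, 6]
r9 m[φ3→snow] = [6, 13, 6]
r9 m[φ4→snow] = [8, 3, 2]
r9 m[φ5→fog] = [6, 4, 1]
r9 m[φ6→fog] = [2, 7, 2]
r9 m[fog→φ0] = [8, 11, 3]
r9 m[fog→φ5] = [11, 16, 7]
r9 m[fog→φ6] = [15, 13, 6]
r9 m[wet→φ2] = [5, 4, 6]
r9 m[wet→φ3] = [10, 4, 10]
r9 m[snow→φ3] = [8, 3, 2]
r9 m[snow→φ4] = [6, 13, 6]
r9 m[sprk→φ0] = [6, 4, 12]
r9 m[sprk→φ1] = [14, 8, 19]
r9 m[sprk→φ2] = [10, 4, 11]
r9 m[slip→φ1] = [0, 0, 0]
fixed point reached at round 9
b[wet] = ⊗ incoming = [15, 8, 16]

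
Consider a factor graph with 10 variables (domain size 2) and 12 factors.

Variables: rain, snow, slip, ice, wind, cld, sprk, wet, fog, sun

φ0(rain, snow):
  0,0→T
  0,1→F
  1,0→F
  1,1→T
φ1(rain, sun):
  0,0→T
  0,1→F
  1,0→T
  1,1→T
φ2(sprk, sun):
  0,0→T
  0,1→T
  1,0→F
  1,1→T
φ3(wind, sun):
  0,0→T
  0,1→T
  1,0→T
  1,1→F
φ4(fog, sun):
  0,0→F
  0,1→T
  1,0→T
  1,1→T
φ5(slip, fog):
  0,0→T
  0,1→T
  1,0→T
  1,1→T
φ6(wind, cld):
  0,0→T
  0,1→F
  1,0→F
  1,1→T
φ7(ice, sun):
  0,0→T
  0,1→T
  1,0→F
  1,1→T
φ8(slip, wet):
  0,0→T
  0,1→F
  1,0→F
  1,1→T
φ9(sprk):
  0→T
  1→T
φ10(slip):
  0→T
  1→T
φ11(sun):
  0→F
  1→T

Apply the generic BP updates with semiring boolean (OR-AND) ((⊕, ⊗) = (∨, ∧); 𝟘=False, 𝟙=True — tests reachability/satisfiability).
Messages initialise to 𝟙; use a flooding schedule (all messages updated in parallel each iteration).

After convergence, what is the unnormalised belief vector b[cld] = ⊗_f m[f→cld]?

b[cld] = [T, F]

init: all messages = 𝟙 over 2 values
r1 m[φ0→rain] = [T, T]
r1 m[φ0→snow] = [T, T]
r1 m[φ1→rain] = [T, T]
r1 m[φ1→sun] = [T, T]
r1 m[φ2→sprk] = [T, T]
r1 m[φ2→sun] = [T, T]
r1 m[φ3→wind] = [T, T]
r1 m[φ3→sun] = [T, T]
r1 m[φ4→fog] = [T, T]
r1 m[φ4→sun] = [T, T]
r1 m[φ5→slip] = [T, T]
r1 m[φ5→fog] = [T, T]
r1 m[φ6→wind] = [T, T]
r1 m[φ6→cld] = [T, T]
r1 m[φ7→ice] = [T, T]
r1 m[φ7→sun] = [T, T]
r1 m[φ8→slip] = [T, T]
r1 m[φ8→wet] = [T, T]
r1 m[φ9→sprk] = [T, T]
r1 m[φ10→slip] = [T, T]
r1 m[φ11→sun] = [F, T]
r1 m[rain→φ0] = [T, T]
r1 m[rain→φ1] = [T, T]
r1 m[snow→φ0] = [T, T]
r1 m[slip→φ5] = [T, T]
r1 m[slip→φ8] = [T, T]
r1 m[slip→φ10] = [T, T]
r1 m[ice→φ7] = [T, T]
r1 m[wind→φ3] = [T, T]
r1 m[wind→φ6] = [T, T]
r1 m[cld→φ6] = [T, T]
r1 m[sprk→φ2] = [T, T]
r1 m[sprk→φ9] = [T, T]
r1 m[wet→φ8] = [T, T]
r1 m[fog→φ4] = [T, T]
r1 m[fog→φ5] = [T, T]
r1 m[sun→φ1] = [T, T]
r1 m[sun→φ2] = [T, T]
r1 m[sun→φ3] = [T, T]
r1 m[sun→φ4] = [T, T]
r1 m[sun→φ7] = [T, T]
r1 m[sun→φ11] = [T, T]
r2 m[φ0→rain] = [T, T]
r2 m[φ0→snow] = [T, T]
r2 m[φ1→rain] = [T, T]
r2 m[φ1→sun] = [T, T]
r2 m[φ2→sprk] = [T, T]
r2 m[φ2→sun] = [T, T]
r2 m[φ3→wind] = [T, T]
r2 m[φ3→sun] = [T, T]
r2 m[φ4→fog] = [T, T]
r2 m[φ4→sun] = [T, T]
r2 m[φ5→slip] = [T, T]
r2 m[φ5→fog] = [T, T]
r2 m[φ6→wind] = [T, T]
r2 m[φ6→cld] = [T, T]
r2 m[φ7→ice] = [T, T]
r2 m[φ7→sun] = [T, T]
r2 m[φ8→slip] = [T, T]
r2 m[φ8→wet] = [T, T]
r2 m[φ9→sprk] = [T, T]
r2 m[φ10→slip] = [T, T]
r2 m[φ11→sun] = [F, T]
r2 m[rain→φ0] = [T, T]
r2 m[rain→φ1] = [T, T]
r2 m[snow→φ0] = [T, T]
r2 m[slip→φ5] = [T, T]
r2 m[slip→φ8] = [T, T]
r2 m[slip→φ10] = [T, T]
r2 m[ice→φ7] = [T, T]
r2 m[wind→φ3] = [T, T]
r2 m[wind→φ6] = [T, T]
r2 m[cld→φ6] = [T, T]
r2 m[sprk→φ2] = [T, T]
r2 m[sprk→φ9] = [T, T]
r2 m[wet→φ8] = [T, T]
r2 m[fog→φ4] = [T, T]
r2 m[fog→φ5] = [T, T]
r2 m[sun→φ1] = [F, T]
r2 m[sun→φ2] = [F, T]
r2 m[sun→φ3] = [F, T]
r2 m[sun→φ4] = [F, T]
r2 m[sun→φ7] = [F, T]
r2 m[sun→φ11] = [T, T]
r3 m[φ0→rain] = [T, T]
r3 m[φ0→snow] = [T, T]
r3 m[φ1→rain] = [F, T]
r3 m[φ1→sun] = [T, T]
r3 m[φ2→sprk] = [T, T]
r3 m[φ2→sun] = [T, T]
r3 m[φ3→wind] = [T, F]
r3 m[φ3→sun] = [T, T]
r3 m[φ4→fog] = [T, T]
r3 m[φ4→sun] = [T, T]
r3 m[φ5→slip] = [T, T]
r3 m[φ5→fog] = [T, T]
r3 m[φ6→wind] = [T, T]
r3 m[φ6→cld] = [T, T]
r3 m[φ7→ice] = [T, T]
r3 m[φ7→sun] = [T, T]
r3 m[φ8→slip] = [T, T]
r3 m[φ8→wet] = [T, T]
r3 m[φ9→sprk] = [T, T]
r3 m[φ10→slip] = [T, T]
r3 m[φ11→sun] = [F, T]
r3 m[rain→φ0] = [T, T]
r3 m[rain→φ1] = [T, T]
r3 m[snow→φ0] = [T, T]
r3 m[slip→φ5] = [T, T]
r3 m[slip→φ8] = [T, T]
r3 m[slip→φ10] = [T, T]
r3 m[ice→φ7] = [T, T]
r3 m[wind→φ3] = [T, T]
r3 m[wind→φ6] = [T, T]
r3 m[cld→φ6] = [T, T]
r3 m[sprk→φ2] = [T, T]
r3 m[sprk→φ9] = [T, T]
r3 m[wet→φ8] = [T, T]
r3 m[fog→φ4] = [T, T]
r3 m[fog→φ5] = [T, T]
r3 m[sun→φ1] = [F, T]
r3 m[sun→φ2] = [F, T]
r3 m[sun→φ3] = [F, T]
r3 m[sun→φ4] = [F, T]
r3 m[sun→φ7] = [F, T]
r3 m[sun→φ11] = [T, T]
r4 m[φ0→rain] = [T, T]
r4 m[φ0→snow] = [T, T]
r4 m[φ1→rain] = [F, T]
r4 m[φ1→sun] = [T, T]
r4 m[φ2→sprk] = [T, T]
r4 m[φ2→sun] = [T, T]
r4 m[φ3→wind] = [T, F]
r4 m[φ3→sun] = [T, T]
r4 m[φ4→fog] = [T, T]
r4 m[φ4→sun] = [T, T]
r4 m[φ5→slip] = [T, T]
r4 m[φ5→fog] = [T, T]
r4 m[φ6→wind] = [T, T]
r4 m[φ6→cld] = [T, T]
r4 m[φ7→ice] = [T, T]
r4 m[φ7→sun] = [T, T]
r4 m[φ8→slip] = [T, T]
r4 m[φ8→wet] = [T, T]
r4 m[φ9→sprk] = [T, T]
r4 m[φ10→slip] = [T, T]
r4 m[φ11→sun] = [F, T]
r4 m[rain→φ0] = [F, T]
r4 m[rain→φ1] = [T, T]
r4 m[snow→φ0] = [T, T]
r4 m[slip→φ5] = [T, T]
r4 m[slip→φ8] = [T, T]
r4 m[slip→φ10] = [T, T]
r4 m[ice→φ7] = [T, T]
r4 m[wind→φ3] = [T, T]
r4 m[wind→φ6] = [T, F]
r4 m[cld→φ6] = [T, T]
r4 m[sprk→φ2] = [T, T]
r4 m[sprk→φ9] = [T, T]
r4 m[wet→φ8] = [T, T]
r4 m[fog→φ4] = [T, T]
r4 m[fog→φ5] = [T, T]
r4 m[sun→φ1] = [F, T]
r4 m[sun→φ2] = [F, T]
r4 m[sun→φ3] = [F, T]
r4 m[sun→φ4] = [F, T]
r4 m[sun→φ7] = [F, T]
r4 m[sun→φ11] = [T, T]
r5 m[φ0→rain] = [T, T]
r5 m[φ0→snow] = [F, T]
r5 m[φ1→rain] = [F, T]
r5 m[φ1→sun] = [T, T]
r5 m[φ2→sprk] = [T, T]
r5 m[φ2→sun] = [T, T]
r5 m[φ3→wind] = [T, F]
r5 m[φ3→sun] = [T, T]
r5 m[φ4→fog] = [T, T]
r5 m[φ4→sun] = [T, T]
r5 m[φ5→slip] = [T, T]
r5 m[φ5→fog] = [T, T]
r5 m[φ6→wind] = [T, T]
r5 m[φ6→cld] = [T, F]
r5 m[φ7→ice] = [T, T]
r5 m[φ7→sun] = [T, T]
r5 m[φ8→slip] = [T, T]
r5 m[φ8→wet] = [T, T]
r5 m[φ9→sprk] = [T, T]
r5 m[φ10→slip] = [T, T]
r5 m[φ11→sun] = [F, T]
r5 m[rain→φ0] = [F, T]
r5 m[rain→φ1] = [T, T]
r5 m[snow→φ0] = [T, T]
r5 m[slip→φ5] = [T, T]
r5 m[slip→φ8] = [T, T]
r5 m[slip→φ10] = [T, T]
r5 m[ice→φ7] = [T, T]
r5 m[wind→φ3] = [T, T]
r5 m[wind→φ6] = [T, F]
r5 m[cld→φ6] = [T, T]
r5 m[sprk→φ2] = [T, T]
r5 m[sprk→φ9] = [T, T]
r5 m[wet→φ8] = [T, T]
r5 m[fog→φ4] = [T, T]
r5 m[fog→φ5] = [T, T]
r5 m[sun→φ1] = [F, T]
r5 m[sun→φ2] = [F, T]
r5 m[sun→φ3] = [F, T]
r5 m[sun→φ4] = [F, T]
r5 m[sun→φ7] = [F, T]
r5 m[sun→φ11] = [T, T]
r6 m[φ0→rain] = [T, T]
r6 m[φ0→snow] = [F, T]
r6 m[φ1→rain] = [F, T]
r6 m[φ1→sun] = [T, T]
r6 m[φ2→sprk] = [T, T]
r6 m[φ2→sun] = [T, T]
r6 m[φ3→wind] = [T, F]
r6 m[φ3→sun] = [T, T]
r6 m[φ4→fog] = [T, T]
r6 m[φ4→sun] = [T, T]
r6 m[φ5→slip] = [T, T]
r6 m[φ5→fog] = [T, T]
r6 m[φ6→wind] = [T, T]
r6 m[φ6→cld] = [T, F]
r6 m[φ7→ice] = [T, T]
r6 m[φ7→sun] = [T, T]
r6 m[φ8→slip] = [T, T]
r6 m[φ8→wet] = [T, T]
r6 m[φ9→sprk] = [T, T]
r6 m[φ10→slip] = [T, T]
r6 m[φ11→sun] = [F, T]
r6 m[rain→φ0] = [F, T]
r6 m[rain→φ1] = [T, T]
r6 m[snow→φ0] = [T, T]
r6 m[slip→φ5] = [T, T]
r6 m[slip→φ8] = [T, T]
r6 m[slip→φ10] = [T, T]
r6 m[ice→φ7] = [T, T]
r6 m[wind→φ3] = [T, T]
r6 m[wind→φ6] = [T, F]
r6 m[cld→φ6] = [T, T]
r6 m[sprk→φ2] = [T, T]
r6 m[sprk→φ9] = [T, T]
r6 m[wet→φ8] = [T, T]
r6 m[fog→φ4] = [T, T]
r6 m[fog→φ5] = [T, T]
r6 m[sun→φ1] = [F, T]
r6 m[sun→φ2] = [F, T]
r6 m[sun→φ3] = [F, T]
r6 m[sun→φ4] = [F, T]
r6 m[sun→φ7] = [F, T]
r6 m[sun→φ11] = [T, T]
fixed point reached at round 6
b[cld] = ⊗ incoming = [T, F]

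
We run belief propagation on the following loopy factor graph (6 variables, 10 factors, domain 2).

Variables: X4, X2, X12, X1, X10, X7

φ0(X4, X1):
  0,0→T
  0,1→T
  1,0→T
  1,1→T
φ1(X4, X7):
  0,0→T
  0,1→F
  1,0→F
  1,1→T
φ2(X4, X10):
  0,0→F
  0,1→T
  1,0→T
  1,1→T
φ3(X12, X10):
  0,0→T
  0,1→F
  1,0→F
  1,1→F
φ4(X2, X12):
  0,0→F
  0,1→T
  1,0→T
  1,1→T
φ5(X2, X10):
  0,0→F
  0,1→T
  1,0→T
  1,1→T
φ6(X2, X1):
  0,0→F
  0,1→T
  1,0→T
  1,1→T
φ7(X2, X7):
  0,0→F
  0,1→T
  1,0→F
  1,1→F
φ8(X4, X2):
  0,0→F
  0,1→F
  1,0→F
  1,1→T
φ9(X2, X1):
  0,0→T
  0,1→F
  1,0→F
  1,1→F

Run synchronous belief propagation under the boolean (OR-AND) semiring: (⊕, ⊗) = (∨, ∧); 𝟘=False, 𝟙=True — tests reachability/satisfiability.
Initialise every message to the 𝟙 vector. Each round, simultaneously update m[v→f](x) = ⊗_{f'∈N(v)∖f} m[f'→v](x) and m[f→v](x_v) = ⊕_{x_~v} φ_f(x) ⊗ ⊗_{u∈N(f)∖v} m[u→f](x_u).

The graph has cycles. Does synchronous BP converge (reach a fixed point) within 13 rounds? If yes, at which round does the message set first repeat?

init: all messages = 𝟙 over 2 values
r1 m[φ0→X4] = [T, T]
r1 m[φ0→X1] = [T, T]
r1 m[φ1→X4] = [T, T]
r1 m[φ1→X7] = [T, T]
r1 m[φ2→X4] = [T, T]
r1 m[φ2→X10] = [T, T]
r1 m[φ3→X12] = [T, F]
r1 m[φ3→X10] = [T, F]
r1 m[φ4→X2] = [T, T]
r1 m[φ4→X12] = [T, T]
r1 m[φ5→X2] = [T, T]
r1 m[φ5→X10] = [T, T]
r1 m[φ6→X2] = [T, T]
r1 m[φ6→X1] = [T, T]
r1 m[φ7→X2] = [T, F]
r1 m[φ7→X7] = [F, T]
r1 m[φ8→X4] = [F, T]
r1 m[φ8→X2] = [F, T]
r1 m[φ9→X2] = [T, F]
r1 m[φ9→X1] = [T, F]
r1 m[X4→φ0] = [T, T]
r1 m[X4→φ1] = [T, T]
r1 m[X4→φ2] = [T, T]
r1 m[X4→φ8] = [T, T]
r1 m[X2→φ4] = [T, T]
r1 m[X2→φ5] = [T, T]
r1 m[X2→φ6] = [T, T]
r1 m[X2→φ7] = [T, T]
r1 m[X2→φ8] = [T, T]
r1 m[X2→φ9] = [T, T]
r1 m[X12→φ3] = [T, T]
r1 m[X12→φ4] = [T, T]
r1 m[X1→φ0] = [T, T]
r1 m[X1→φ6] = [T, T]
r1 m[X1→φ9] = [T, T]
r1 m[X10→φ2] = [T, T]
r1 m[X10→φ3] = [T, T]
r1 m[X10→φ5] = [T, T]
r1 m[X7→φ1] = [T, T]
r1 m[X7→φ7] = [T, T]
r2 m[φ0→X4] = [T, T]
r2 m[φ0→X1] = [T, T]
r2 m[φ1→X4] = [T, T]
r2 m[φ1→X7] = [T, T]
r2 m[φ2→X4] = [T, T]
r2 m[φ2→X10] = [T, T]
r2 m[φ3→X12] = [T, F]
r2 m[φ3→X10] = [T, F]
r2 m[φ4→X2] = [T, T]
r2 m[φ4→X12] = [T, T]
r2 m[φ5→X2] = [T, T]
r2 m[φ5→X10] = [T, T]
r2 m[φ6→X2] = [T, T]
r2 m[φ6→X1] = [T, T]
r2 m[φ7→X2] = [T, F]
r2 m[φ7→X7] = [F, T]
r2 m[φ8→X4] = [F, T]
r2 m[φ8→X2] = [F, T]
r2 m[φ9→X2] = [T, F]
r2 m[φ9→X1] = [T, F]
r2 m[X4→φ0] = [F, T]
r2 m[X4→φ1] = [F, T]
r2 m[X4→φ2] = [F, T]
r2 m[X4→φ8] = [T, T]
r2 m[X2→φ4] = [F, F]
r2 m[X2→φ5] = [F, F]
r2 m[X2→φ6] = [F, F]
r2 m[X2→φ7] = [F, F]
r2 m[X2→φ8] = [T, F]
r2 m[X2→φ9] = [F, F]
r2 m[X12→φ3] = [T, T]
r2 m[X12→φ4] = [T, F]
r2 m[X1→φ0] = [T, F]
r2 m[X1→φ6] = [T, F]
r2 m[X1→φ9] = [T, T]
r2 m[X10→φ2] = [T, F]
r2 m[X10→φ3] = [T, T]
r2 m[X10→φ5] = [T, F]
r2 m[X7→φ1] = [F, T]
r2 m[X7→φ7] = [T, T]
r3 m[φ0→X4] = [T, T]
r3 m[φ0→X1] = [T, T]
r3 m[φ1→X4] = [F, T]
r3 m[φ1→X7] = [F, T]
r3 m[φ2→X4] = [F, T]
r3 m[φ2→X10] = [T, T]
r3 m[φ3→X12] = [T, F]
r3 m[φ3→X10] = [T, F]
r3 m[φ4→X2] = [F, T]
r3 m[φ4→X12] = [F, F]
r3 m[φ5→X2] = [F, T]
r3 m[φ5→X10] = [F, F]
r3 m[φ6→X2] = [F, T]
r3 m[φ6→X1] = [F, F]
r3 m[φ7→X2] = [T, F]
r3 m[φ7→X7] = [F, F]
r3 m[φ8→X4] = [F, F]
r3 m[φ8→X2] = [F, T]
r3 m[φ9→X2] = [T, F]
r3 m[φ9→X1] = [F, F]
r3 m[X4→φ0] = [F, T]
r3 m[X4→φ1] = [F, T]
r3 m[X4→φ2] = [F, T]
r3 m[X4→φ8] = [T, T]
r3 m[X2→φ4] = [F, F]
r3 m[X2→φ5] = [F, F]
r3 m[X2→φ6] = [F, F]
r3 m[X2→φ7] = [F, F]
r3 m[X2→φ8] = [T, F]
r3 m[X2→φ9] = [F, F]
r3 m[X12→φ3] = [T, T]
r3 m[X12→φ4] = [T, F]
r3 m[X1→φ0] = [T, F]
r3 m[X1→φ6] = [T, F]
r3 m[X1→φ9] = [T, T]
r3 m[X10→φ2] = [T, F]
r3 m[X10→φ3] = [T, T]
r3 m[X10→φ5] = [T, F]
r3 m[X7→φ1] = [F, T]
r3 m[X7→φ7] = [T, T]
r4 m[φ0→X4] = [T, T]
r4 m[φ0→X1] = [T, T]
r4 m[φ1→X4] = [F, T]
r4 m[φ1→X7] = [F, T]
r4 m[φ2→X4] = [F, T]
r4 m[φ2→X10] = [T, T]
r4 m[φ3→X12] = [T, F]
r4 m[φ3→X10] = [T, F]
r4 m[φ4→X2] = [F, T]
r4 m[φ4→X12] = [F, F]
r4 m[φ5→X2] = [F, T]
r4 m[φ5→X10] = [F, F]
r4 m[φ6→X2] = [F, T]
r4 m[φ6→X1] = [F, F]
r4 m[φ7→X2] = [T, F]
r4 m[φ7→X7] = [F, F]
r4 m[φ8→X4] = [F, F]
r4 m[φ8→X2] = [F, T]
r4 m[φ9→X2] = [T, F]
r4 m[φ9→X1] = [F, F]
r4 m[X4→φ0] = [F, F]
r4 m[X4→φ1] = [F, F]
r4 m[X4→φ2] = [F, F]
r4 m[X4→φ8] = [F, T]
r4 m[X2→φ4] = [F, F]
r4 m[X2→φ5] = [F, F]
r4 m[X2→φ6] = [F, F]
r4 m[X2→φ7] = [F, F]
r4 m[X2→φ8] = [F, F]
r4 m[X2→φ9] = [F, F]
r4 m[X12→φ3] = [F, F]
r4 m[X12→φ4] = [T, F]
r4 m[X1→φ0] = [F, F]
r4 m[X1→φ6] = [F, F]
r4 m[X1→φ9] = [F, F]
r4 m[X10→φ2] = [F, F]
r4 m[X10→φ3] = [F, F]
r4 m[X10→φ5] = [T, F]
r4 m[X7→φ1] = [F, F]
r4 m[X7→φ7] = [F, T]
r5 m[φ0→X4] = [F, F]
r5 m[φ0→X1] = [F, F]
r5 m[φ1→X4] = [F, F]
r5 m[φ1→X7] = [F, F]
r5 m[φ2→X4] = [F, F]
r5 m[φ2→X10] = [F, F]
r5 m[φ3→X12] = [F, F]
r5 m[φ3→X10] = [F, F]
r5 m[φ4→X2] = [F, T]
r5 m[φ4→X12] = [F, F]
r5 m[φ5→X2] = [F, T]
r5 m[φ5→X10] = [F, F]
r5 m[φ6→X2] = [F, F]
r5 m[φ6→X1] = [F, F]
r5 m[φ7→X2] = [T, F]
r5 m[φ7→X7] = [F, F]
r5 m[φ8→X4] = [F, F]
r5 m[φ8→X2] = [F, T]
r5 m[φ9→X2] = [F, F]
r5 m[φ9→X1] = [F, F]
r5 m[X4→φ0] = [F, F]
r5 m[X4→φ1] = [F, F]
r5 m[X4→φ2] = [F, F]
r5 m[X4→φ8] = [F, T]
r5 m[X2→φ4] = [F, F]
r5 m[X2→φ5] = [F, F]
r5 m[X2→φ6] = [F, F]
r5 m[X2→φ7] = [F, F]
r5 m[X2→φ8] = [F, F]
r5 m[X2→φ9] = [F, F]
r5 m[X12→φ3] = [F, F]
r5 m[X12→φ4] = [T, F]
r5 m[X1→φ0] = [F, F]
r5 m[X1→φ6] = [F, F]
r5 m[X1→φ9] = [F, F]
r5 m[X10→φ2] = [F, F]
r5 m[X10→φ3] = [F, F]
r5 m[X10→φ5] = [T, F]
r5 m[X7→φ1] = [F, F]
r5 m[X7→φ7] = [F, T]
r6 m[φ0→X4] = [F, F]
r6 m[φ0→X1] = [F, F]
r6 m[φ1→X4] = [F, F]
r6 m[φ1→X7] = [F, F]
r6 m[φ2→X4] = [F, F]
r6 m[φ2→X10] = [F, F]
r6 m[φ3→X12] = [F, F]
r6 m[φ3→X10] = [F, F]
r6 m[φ4→X2] = [F, T]
r6 m[φ4→X12] = [F, F]
r6 m[φ5→X2] = [F, T]
r6 m[φ5→X10] = [F, F]
r6 m[φ6→X2] = [F, F]
r6 m[φ6→X1] = [F, F]
r6 m[φ7→X2] = [T, F]
r6 m[φ7→X7] = [F, F]
r6 m[φ8→X4] = [F, F]
r6 m[φ8→X2] = [F, T]
r6 m[φ9→X2] = [F, F]
r6 m[φ9→X1] = [F, F]
r6 m[X4→φ0] = [F, F]
r6 m[X4→φ1] = [F, F]
r6 m[X4→φ2] = [F, F]
r6 m[X4→φ8] = [F, F]
r6 m[X2→φ4] = [F, F]
r6 m[X2→φ5] = [F, F]
r6 m[X2→φ6] = [F, F]
r6 m[X2→φ7] = [F, F]
r6 m[X2→φ8] = [F, F]
r6 m[X2→φ9] = [F, F]
r6 m[X12→φ3] = [F, F]
r6 m[X12→φ4] = [F, F]
r6 m[X1→φ0] = [F, F]
r6 m[X1→φ6] = [F, F]
r6 m[X1→φ9] = [F, F]
r6 m[X10→φ2] = [F, F]
r6 m[X10→φ3] = [F, F]
r6 m[X10→φ5] = [F, F]
r6 m[X7→φ1] = [F, F]
r6 m[X7→φ7] = [F, F]
r7 m[φ0→X4] = [F, F]
r7 m[φ0→X1] = [F, F]
r7 m[φ1→X4] = [F, F]
r7 m[φ1→X7] = [F, F]
r7 m[φ2→X4] = [F, F]
r7 m[φ2→X10] = [F, F]
r7 m[φ3→X12] = [F, F]
r7 m[φ3→X10] = [F, F]
r7 m[φ4→X2] = [F, F]
r7 m[φ4→X12] = [F, F]
r7 m[φ5→X2] = [F, F]
r7 m[φ5→X10] = [F, F]
r7 m[φ6→X2] = [F, F]
r7 m[φ6→X1] = [F, F]
r7 m[φ7→X2] = [F, F]
r7 m[φ7→X7] = [F, F]
r7 m[φ8→X4] = [F, F]
r7 m[φ8→X2] = [F, F]
r7 m[φ9→X2] = [F, F]
r7 m[φ9→X1] = [F, F]
r7 m[X4→φ0] = [F, F]
r7 m[X4→φ1] = [F, F]
r7 m[X4→φ2] = [F, F]
r7 m[X4→φ8] = [F, F]
r7 m[X2→φ4] = [F, F]
r7 m[X2→φ5] = [F, F]
r7 m[X2→φ6] = [F, F]
r7 m[X2→φ7] = [F, F]
r7 m[X2→φ8] = [F, F]
r7 m[X2→φ9] = [F, F]
r7 m[X12→φ3] = [F, F]
r7 m[X12→φ4] = [F, F]
r7 m[X1→φ0] = [F, F]
r7 m[X1→φ6] = [F, F]
r7 m[X1→φ9] = [F, F]
r7 m[X10→φ2] = [F, F]
r7 m[X10→φ3] = [F, F]
r7 m[X10→φ5] = [F, F]
r7 m[X7→φ1] = [F, F]
r7 m[X7→φ7] = [F, F]
r8 m[φ0→X4] = [F, F]
r8 m[φ0→X1] = [F, F]
r8 m[φ1→X4] = [F, F]
r8 m[φ1→X7] = [F, F]
r8 m[φ2→X4] = [F, F]
r8 m[φ2→X10] = [F, F]
r8 m[φ3→X12] = [F, F]
r8 m[φ3→X10] = [F, F]
r8 m[φ4→X2] = [F, F]
r8 m[φ4→X12] = [F, F]
r8 m[φ5→X2] = [F, F]
r8 m[φ5→X10] = [F, F]
r8 m[φ6→X2] = [F, F]
r8 m[φ6→X1] = [F, F]
r8 m[φ7→X2] = [F, F]
r8 m[φ7→X7] = [F, F]
r8 m[φ8→X4] = [F, F]
r8 m[φ8→X2] = [F, F]
r8 m[φ9→X2] = [F, F]
r8 m[φ9→X1] = [F, F]
r8 m[X4→φ0] = [F, F]
r8 m[X4→φ1] = [F, F]
r8 m[X4→φ2] = [F, F]
r8 m[X4→φ8] = [F, F]
r8 m[X2→φ4] = [F, F]
r8 m[X2→φ5] = [F, F]
r8 m[X2→φ6] = [F, F]
r8 m[X2→φ7] = [F, F]
r8 m[X2→φ8] = [F, F]
r8 m[X2→φ9] = [F, F]
r8 m[X12→φ3] = [F, F]
r8 m[X12→φ4] = [F, F]
r8 m[X1→φ0] = [F, F]
r8 m[X1→φ6] = [F, F]
r8 m[X1→φ9] = [F, F]
r8 m[X10→φ2] = [F, F]
r8 m[X10→φ3] = [F, F]
r8 m[X10→φ5] = [F, F]
r8 m[X7→φ1] = [F, F]
r8 m[X7→φ7] = [F, F]
fixed point reached at round 8
messages reach a fixed point at round 8

CONVERGED at round 8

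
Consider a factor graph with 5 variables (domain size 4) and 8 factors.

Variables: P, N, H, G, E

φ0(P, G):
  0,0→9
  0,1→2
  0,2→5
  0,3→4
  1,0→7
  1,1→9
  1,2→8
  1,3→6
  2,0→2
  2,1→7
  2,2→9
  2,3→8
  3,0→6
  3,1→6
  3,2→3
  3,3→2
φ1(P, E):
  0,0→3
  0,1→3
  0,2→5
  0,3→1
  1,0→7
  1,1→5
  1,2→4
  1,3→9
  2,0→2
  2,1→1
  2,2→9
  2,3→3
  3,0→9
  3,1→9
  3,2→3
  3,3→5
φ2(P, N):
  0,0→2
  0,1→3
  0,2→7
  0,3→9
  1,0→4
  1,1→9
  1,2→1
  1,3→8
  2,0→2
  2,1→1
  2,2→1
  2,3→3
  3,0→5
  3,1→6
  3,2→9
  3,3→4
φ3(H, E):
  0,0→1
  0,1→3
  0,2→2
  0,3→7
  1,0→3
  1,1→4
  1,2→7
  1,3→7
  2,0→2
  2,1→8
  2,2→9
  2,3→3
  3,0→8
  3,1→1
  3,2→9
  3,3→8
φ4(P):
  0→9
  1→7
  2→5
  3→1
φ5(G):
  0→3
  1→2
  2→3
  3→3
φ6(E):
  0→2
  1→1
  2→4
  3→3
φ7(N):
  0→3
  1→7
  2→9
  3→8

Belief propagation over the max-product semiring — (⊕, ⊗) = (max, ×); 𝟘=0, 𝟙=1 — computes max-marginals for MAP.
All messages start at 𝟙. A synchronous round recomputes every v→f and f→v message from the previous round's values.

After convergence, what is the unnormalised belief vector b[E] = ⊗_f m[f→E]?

init: all messages = 𝟙 over 4 values
r1 m[φ0→P] = [9, 9, 9, 6]
r1 m[φ0→G] = [9, 9, 9, 8]
r1 m[φ1→P] = [5, 9, 9, 9]
r1 m[φ1→E] = [9, 9, 9, 9]
r1 m[φ2→P] = [9, 9, 3, 9]
r1 m[φ2→N] = [5, 9, 9, 9]
r1 m[φ3→H] = [7, 7, 9, 9]
r1 m[φ3→E] = [8, 8, 9, 8]
r1 m[φ4→P] = [9, 7, 5, 1]
r1 m[φ5→G] = [3, 2, 3, 3]
r1 m[φ6→E] = [2, 1, 4, 3]
r1 m[φ7→N] = [3, 7, 9, 8]
r1 m[P→φ0] = [1, 1, 1, 1]
r1 m[P→φ1] = [1, 1, 1, 1]
r1 m[P→φ2] = [1, 1, 1, 1]
r1 m[P→φ4] = [1, 1, 1, 1]
r1 m[N→φ2] = [1, 1, 1, 1]
r1 m[N→φ7] = [1, 1, 1, 1]
r1 m[H→φ3] = [1, 1, 1, 1]
r1 m[G→φ0] = [1, 1, 1, 1]
r1 m[G→φ5] = [1, 1, 1, 1]
r1 m[E→φ1] = [1, 1, 1, 1]
r1 m[E→φ3] = [1, 1, 1, 1]
r1 m[E→φ6] = [1, 1, 1, 1]
r2 m[φ0→P] = [9, 9, 9, 6]
r2 m[φ0→G] = [9, 9, 9, 8]
r2 m[φ1→P] = [5, 9, 9, 9]
r2 m[φ1→E] = [9, 9, 9, 9]
r2 m[φ2→P] = [9, 9, 3, 9]
r2 m[φ2→N] = [5, 9, 9, 9]
r2 m[φ3→H] = [7, 7, 9, 9]
r2 m[φ3→E] = [8, 8, 9, 8]
r2 m[φ4→P] = [9, 7, 5, 1]
r2 m[φ5→G] = [3, 2, 3, 3]
r2 m[φ6→E] = [2, 1, 4, 3]
r2 m[φ7→N] = [3, 7, 9, 8]
r2 m[P→φ0] = [405, 567, 135, 81]
r2 m[P→φ1] = [729, 567, 135, 54]
r2 m[P→φ2] = [405, 567, 405, 54]
r2 m[P→φ4] = [405, 729, 243, 486]
r2 m[N→φ2] = [3, 7, 9, 8]
r2 m[N→φ7] = [5, 9, 9, 9]
r2 m[H→φ3] = [1, 1, 1, 1]
r2 m[G→φ0] = [3, 2, 3, 3]
r2 m[G→φ5] = [9, 9, 9, 8]
r2 m[E→φ1] = [16, 8, 36, 24]
r2 m[E→φ3] = [18, 9, 36, 27]
r2 m[E→φ6] = [72, 72, 81, 72]
r3 m[φ0→P] = [27, 24, 27, 18]
r3 m[φ0→G] = [3969, 5103, 4536, 3402]
r3 m[φ1→P] = [180, 216, 324, 144]
r3 m[φ1→E] = [3969, 2835, 3645, 5103]
r3 m[φ2→P] = [72, 64, 24, 81]
r3 m[φ2→N] = [2268, 5103, 2835, 4536]
r3 m[φ3→H] = [189, 252, 324, 324]
r3 m[φ3→E] = [8, 8, 9, 8]
r3 m[φ4→P] = [9, 7, 5, 1]
r3 m[φ5→G] = [3, 2, 3, 3]
r3 m[φ6→E] = [2, 1, 4, 3]
r3 m[φ7→N] = [3, 7, 9, 8]
r3 m[P→φ0] = [405, 567, 135, 81]
r3 m[P→φ1] = [729, 567, 135, 54]
r3 m[P→φ2] = [405, 567, 405, 54]
r3 m[P→φ4] = [405, 729, 243, 486]
r3 m[N→φ2] = [3, 7, 9, 8]
r3 m[N→φ7] = [5, 9, 9, 9]
r3 m[H→φ3] = [1, 1, 1, 1]
r3 m[G→φ0] = [3, 2, 3, 3]
r3 m[G→φ5] = [9, 9, 9, 8]
r3 m[E→φ1] = [16, 8, 36, 24]
r3 m[E→φ3] = [18, 9, 36, 27]
r3 m[E→φ6] = [72, 72, 81, 72]
r4 m[φ0→P] = [27, 24, 27, 18]
r4 m[φ0→G] = [3969, 5103, 4536, 3402]
r4 m[φ1→P] = [180, 216, 324, 144]
r4 m[φ1→E] = [3969, 2835, 3645, 5103]
r4 m[φ2→P] = [72, 64, 24, 81]
r4 m[φ2→N] = [2268, 5103, 2835, 4536]
r4 m[φ3→H] = [189, 252, 324, 324]
r4 m[φ3→E] = [8, 8, 9, 8]
r4 m[φ4→P] = [9, 7, 5, 1]
r4 m[φ5→G] = [3, 2, 3, 3]
r4 m[φ6→E] = [2, 1, 4, 3]
r4 m[φ7→N] = [3, 7, 9, 8]
r4 m[P→φ0] = [116640, 96768, 38880, 11664]
r4 m[P→φ1] = [17496, 10752, 3240, 1458]
r4 m[P→φ2] = [43740, 36288, 43740, 2592]
r4 m[P→φ4] = [349920, 331776, 209952, 209952]
r4 m[N→φ2] = [3, 7, 9, 8]
r4 m[N→φ7] = [2268, 5103, 2835, 4536]
r4 m[H→φ3] = [1, 1, 1, 1]
r4 m[G→φ0] = [3, 2, 3, 3]
r4 m[G→φ5] = [3969, 5103, 4536, 3402]
r4 m[E→φ1] = [16, 8, 36, 24]
r4 m[E→φ3] = [7938, 2835, 14580, 15309]
r4 m[E→φ6] = [31752, 22680, 32805, 40824]
r5 m[φ0→P] = [27, 24, 27, 18]
r5 m[φ0→G] = [1049760, 870912, 774144, 580608]
r5 m[φ1→P] = [180, 216, 324, 144]
r5 m[φ1→E] = [75264, 53760, 87480, 96768]
r5 m[φ2→P] = [72, 64, 24, 81]
r5 m[φ2→N] = [145152, 326592, 306180, 393660]
r5 m[φ3→H] = [107163, 107163, 131220, 131220]
r5 m[φ3→E] = [8, 8, 9, 8]
r5 m[φ4→P] = [9, 7, 5, 1]
r5 m[φ5→G] = [3, 2, 3, 3]
r5 m[φ6→E] = [2, 1, 4, 3]
r5 m[φ7→N] = [3, 7, 9, 8]
r5 m[P→φ0] = [116640, 96768, 38880, 11664]
r5 m[P→φ1] = [17496, 10752, 3240, 1458]
r5 m[P→φ2] = [43740, 36288, 43740, 2592]
r5 m[P→φ4] = [349920, 331776, 209952, 209952]
r5 m[N→φ2] = [3, 7, 9, 8]
r5 m[N→φ7] = [2268, 5103, 2835, 4536]
r5 m[H→φ3] = [1, 1, 1, 1]
r5 m[G→φ0] = [3, 2, 3, 3]
r5 m[G→φ5] = [3969, 5103, 4536, 3402]
r5 m[E→φ1] = [16, 8, 36, 24]
r5 m[E→φ3] = [7938, 2835, 14580, 15309]
r5 m[E→φ6] = [31752, 22680, 32805, 40824]
r6 m[φ0→P] = [27, 24, 27, 18]
r6 m[φ0→G] = [1049760, 870912, 774144, 580608]
r6 m[φ1→P] = [180, 216, 324, 144]
r6 m[φ1→E] = [75264, 53760, 87480, 96768]
r6 m[φ2→P] = [72, 64, 24, 81]
r6 m[φ2→N] = [145152, 326592, 306180, 393660]
r6 m[φ3→H] = [107163, 107163, 131220, 131220]
r6 m[φ3→E] = [8, 8, 9, 8]
r6 m[φ4→P] = [9, 7, 5, 1]
r6 m[φ5→G] = [3, 2, 3, 3]
r6 m[φ6→E] = [2, 1, 4, 3]
r6 m[φ7→N] = [3, 7, 9, 8]
r6 m[P→φ0] = [116640, 96768, 38880, 11664]
r6 m[P→φ1] = [17496, 10752, 3240, 1458]
r6 m[P→φ2] = [43740, 36288, 43740, 2592]
r6 m[P→φ4] = [349920, 331776, 209952, 209952]
r6 m[N→φ2] = [3, 7, 9, 8]
r6 m[N→φ7] = [145152, 326592, 306180, 393660]
r6 m[H→φ3] = [1, 1, 1, 1]
r6 m[G→φ0] = [3, 2, 3, 3]
r6 m[G→φ5] = [1049760, 870912, 774144, 580608]
r6 m[E→φ1] = [16, 8, 36, 24]
r6 m[E→φ3] = [150528, 53760, 349920, 290304]
r6 m[E→φ6] = [602112, 430080, 787320, 774144]
r7 m[φ0→P] = [27, 24, 27, 18]
r7 m[φ0→G] = [1049760, 870912, 774144, 580608]
r7 m[φ1→P] = [180, 216, 324, 144]
r7 m[φ1→E] = [75264, 53760, 87480, 96768]
r7 m[φ2→P] = [72, 64, 24, 81]
r7 m[φ2→N] = [145152, 326592, 306180, 393660]
r7 m[φ3→H] = [2032128, 2449440, 3149280, 3149280]
r7 m[φ3→E] = [8, 8, 9, 8]
r7 m[φ4→P] = [9, 7, 5, 1]
r7 m[φ5→G] = [3, 2, 3, 3]
r7 m[φ6→E] = [2, 1, 4, 3]
r7 m[φ7→N] = [3, 7, 9, 8]
r7 m[P→φ0] = [116640, 96768, 38880, 11664]
r7 m[P→φ1] = [17496, 10752, 3240, 1458]
r7 m[P→φ2] = [43740, 36288, 43740, 2592]
r7 m[P→φ4] = [349920, 331776, 209952, 209952]
r7 m[N→φ2] = [3, 7, 9, 8]
r7 m[N→φ7] = [145152, 326592, 306180, 393660]
r7 m[H→φ3] = [1, 1, 1, 1]
r7 m[G→φ0] = [3, 2, 3, 3]
r7 m[G→φ5] = [1049760, 870912, 774144, 580608]
r7 m[E→φ1] = [16, 8, 36, 24]
r7 m[E→φ3] = [150528, 53760, 349920, 290304]
r7 m[E→φ6] = [602112, 430080, 787320, 774144]
r8 m[φ0→P] = [27, 24, 27, 18]
r8 m[φ0→G] = [1049760, 870912, 774144, 580608]
r8 m[φ1→P] = [180, 216, 324, 144]
r8 m[φ1→E] = [75264, 53760, 87480, 96768]
r8 m[φ2→P] = [72, 64, 24, 81]
r8 m[φ2→N] = [145152, 326592, 306180, 393660]
r8 m[φ3→H] = [2032128, 2449440, 3149280, 3149280]
r8 m[φ3→E] = [8, 8, 9, 8]
r8 m[φ4→P] = [9, 7, 5, 1]
r8 m[φ5→G] = [3, 2, 3, 3]
r8 m[φ6→E] = [2, 1, 4, 3]
r8 m[φ7→N] = [3, 7, 9, 8]
r8 m[P→φ0] = [116640, 96768, 38880, 11664]
r8 m[P→φ1] = [17496, 10752, 3240, 1458]
r8 m[P→φ2] = [43740, 36288, 43740, 2592]
r8 m[P→φ4] = [349920, 331776, 209952, 209952]
r8 m[N→φ2] = [3, 7, 9, 8]
r8 m[N→φ7] = [145152, 326592, 306180, 393660]
r8 m[H→φ3] = [1, 1, 1, 1]
r8 m[G→φ0] = [3, 2, 3, 3]
r8 m[G→φ5] = [1049760, 870912, 774144, 580608]
r8 m[E→φ1] = [16, 8, 36, 24]
r8 m[E→φ3] = [150528, 53760, 349920, 290304]
r8 m[E→φ6] = [602112, 430080, 787320, 774144]
fixed point reached at round 8
b[E] = ⊗ incoming = [1204224, 430080, 3149280, 2322432]

b[E] = [1204224, 430080, 3149280, 2322432]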